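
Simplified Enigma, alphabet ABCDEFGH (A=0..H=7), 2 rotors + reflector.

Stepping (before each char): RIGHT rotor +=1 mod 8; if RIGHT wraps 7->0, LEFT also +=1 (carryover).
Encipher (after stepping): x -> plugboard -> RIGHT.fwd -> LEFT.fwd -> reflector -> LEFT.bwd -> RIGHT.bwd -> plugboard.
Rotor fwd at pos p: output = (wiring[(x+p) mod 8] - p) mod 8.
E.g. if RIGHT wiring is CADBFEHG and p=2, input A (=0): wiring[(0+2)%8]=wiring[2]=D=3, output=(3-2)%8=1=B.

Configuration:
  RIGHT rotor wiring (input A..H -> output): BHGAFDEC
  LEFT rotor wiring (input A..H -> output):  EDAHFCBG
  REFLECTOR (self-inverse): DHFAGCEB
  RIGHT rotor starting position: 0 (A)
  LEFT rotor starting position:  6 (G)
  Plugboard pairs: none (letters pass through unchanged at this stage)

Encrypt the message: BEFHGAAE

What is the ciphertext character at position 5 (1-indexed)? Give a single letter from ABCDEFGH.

Char 1 ('B'): step: R->1, L=6; B->plug->B->R->F->L->B->refl->H->L'->G->R'->A->plug->A
Char 2 ('E'): step: R->2, L=6; E->plug->E->R->C->L->G->refl->E->L'->H->R'->G->plug->G
Char 3 ('F'): step: R->3, L=6; F->plug->F->R->G->L->H->refl->B->L'->F->R'->A->plug->A
Char 4 ('H'): step: R->4, L=6; H->plug->H->R->E->L->C->refl->F->L'->D->R'->F->plug->F
Char 5 ('G'): step: R->5, L=6; G->plug->G->R->D->L->F->refl->C->L'->E->R'->D->plug->D

D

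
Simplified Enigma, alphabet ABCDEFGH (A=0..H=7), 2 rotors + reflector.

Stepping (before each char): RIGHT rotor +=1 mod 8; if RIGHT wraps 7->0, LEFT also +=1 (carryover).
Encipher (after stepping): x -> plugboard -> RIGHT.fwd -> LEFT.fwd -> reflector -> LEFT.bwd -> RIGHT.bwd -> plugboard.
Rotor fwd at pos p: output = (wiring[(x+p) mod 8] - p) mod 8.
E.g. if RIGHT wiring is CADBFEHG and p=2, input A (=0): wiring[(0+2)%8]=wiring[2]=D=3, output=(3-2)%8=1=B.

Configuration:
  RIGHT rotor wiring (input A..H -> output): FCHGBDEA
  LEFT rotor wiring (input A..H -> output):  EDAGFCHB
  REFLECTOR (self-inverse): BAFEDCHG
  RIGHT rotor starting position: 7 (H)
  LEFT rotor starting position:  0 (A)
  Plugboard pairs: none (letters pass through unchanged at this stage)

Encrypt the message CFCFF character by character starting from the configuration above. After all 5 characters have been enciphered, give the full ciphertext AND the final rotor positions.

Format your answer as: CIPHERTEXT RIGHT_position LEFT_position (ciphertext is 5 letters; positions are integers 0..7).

Answer: FGGCD 4 1

Derivation:
Char 1 ('C'): step: R->0, L->1 (L advanced); C->plug->C->R->H->L->D->refl->E->L'->D->R'->F->plug->F
Char 2 ('F'): step: R->1, L=1; F->plug->F->R->D->L->E->refl->D->L'->H->R'->G->plug->G
Char 3 ('C'): step: R->2, L=1; C->plug->C->R->H->L->D->refl->E->L'->D->R'->G->plug->G
Char 4 ('F'): step: R->3, L=1; F->plug->F->R->C->L->F->refl->C->L'->A->R'->C->plug->C
Char 5 ('F'): step: R->4, L=1; F->plug->F->R->G->L->A->refl->B->L'->E->R'->D->plug->D
Final: ciphertext=FGGCD, RIGHT=4, LEFT=1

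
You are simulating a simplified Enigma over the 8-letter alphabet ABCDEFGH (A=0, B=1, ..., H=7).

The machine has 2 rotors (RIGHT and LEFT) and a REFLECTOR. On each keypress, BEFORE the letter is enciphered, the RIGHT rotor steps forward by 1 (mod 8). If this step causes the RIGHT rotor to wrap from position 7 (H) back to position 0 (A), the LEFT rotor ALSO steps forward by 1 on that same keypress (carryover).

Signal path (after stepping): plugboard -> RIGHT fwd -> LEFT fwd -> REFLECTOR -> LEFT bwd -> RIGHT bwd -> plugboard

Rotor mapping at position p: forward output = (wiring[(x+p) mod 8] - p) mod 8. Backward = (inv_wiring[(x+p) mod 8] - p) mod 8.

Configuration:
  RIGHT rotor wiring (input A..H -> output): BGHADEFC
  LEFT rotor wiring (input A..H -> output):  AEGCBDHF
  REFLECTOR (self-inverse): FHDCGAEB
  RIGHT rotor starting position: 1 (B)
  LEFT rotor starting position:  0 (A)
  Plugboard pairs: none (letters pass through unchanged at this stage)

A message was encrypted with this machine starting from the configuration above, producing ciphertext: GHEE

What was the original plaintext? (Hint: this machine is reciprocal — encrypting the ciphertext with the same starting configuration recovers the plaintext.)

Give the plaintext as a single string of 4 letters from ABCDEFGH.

Answer: FFGF

Derivation:
Char 1 ('G'): step: R->2, L=0; G->plug->G->R->H->L->F->refl->A->L'->A->R'->F->plug->F
Char 2 ('H'): step: R->3, L=0; H->plug->H->R->E->L->B->refl->H->L'->G->R'->F->plug->F
Char 3 ('E'): step: R->4, L=0; E->plug->E->R->F->L->D->refl->C->L'->D->R'->G->plug->G
Char 4 ('E'): step: R->5, L=0; E->plug->E->R->B->L->E->refl->G->L'->C->R'->F->plug->F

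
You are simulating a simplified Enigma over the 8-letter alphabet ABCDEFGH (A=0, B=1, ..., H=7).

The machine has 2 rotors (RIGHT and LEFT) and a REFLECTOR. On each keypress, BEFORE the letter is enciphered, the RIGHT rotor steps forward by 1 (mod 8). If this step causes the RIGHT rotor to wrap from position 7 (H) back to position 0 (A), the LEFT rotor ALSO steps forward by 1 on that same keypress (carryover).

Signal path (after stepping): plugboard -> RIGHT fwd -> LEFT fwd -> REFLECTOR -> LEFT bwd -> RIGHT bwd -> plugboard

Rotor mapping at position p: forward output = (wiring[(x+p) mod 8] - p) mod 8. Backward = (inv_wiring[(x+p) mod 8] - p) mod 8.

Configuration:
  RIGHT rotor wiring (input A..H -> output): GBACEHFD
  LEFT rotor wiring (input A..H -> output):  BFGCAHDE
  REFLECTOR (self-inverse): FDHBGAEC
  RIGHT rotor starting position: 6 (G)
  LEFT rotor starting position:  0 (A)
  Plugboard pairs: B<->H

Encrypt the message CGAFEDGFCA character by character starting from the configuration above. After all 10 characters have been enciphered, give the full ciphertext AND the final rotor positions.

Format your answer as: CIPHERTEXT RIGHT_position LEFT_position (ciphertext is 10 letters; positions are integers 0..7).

Char 1 ('C'): step: R->7, L=0; C->plug->C->R->C->L->G->refl->E->L'->H->R'->B->plug->H
Char 2 ('G'): step: R->0, L->1 (L advanced); G->plug->G->R->F->L->C->refl->H->L'->D->R'->H->plug->B
Char 3 ('A'): step: R->1, L=1; A->plug->A->R->A->L->E->refl->G->L'->E->R'->F->plug->F
Char 4 ('F'): step: R->2, L=1; F->plug->F->R->B->L->F->refl->A->L'->H->R'->H->plug->B
Char 5 ('E'): step: R->3, L=1; E->plug->E->R->A->L->E->refl->G->L'->E->R'->C->plug->C
Char 6 ('D'): step: R->4, L=1; D->plug->D->R->H->L->A->refl->F->L'->B->R'->C->plug->C
Char 7 ('G'): step: R->5, L=1; G->plug->G->R->F->L->C->refl->H->L'->D->R'->F->plug->F
Char 8 ('F'): step: R->6, L=1; F->plug->F->R->E->L->G->refl->E->L'->A->R'->C->plug->C
Char 9 ('C'): step: R->7, L=1; C->plug->C->R->C->L->B->refl->D->L'->G->R'->H->plug->B
Char 10 ('A'): step: R->0, L->2 (L advanced); A->plug->A->R->G->L->H->refl->C->L'->F->R'->G->plug->G
Final: ciphertext=HBFBCCFCBG, RIGHT=0, LEFT=2

Answer: HBFBCCFCBG 0 2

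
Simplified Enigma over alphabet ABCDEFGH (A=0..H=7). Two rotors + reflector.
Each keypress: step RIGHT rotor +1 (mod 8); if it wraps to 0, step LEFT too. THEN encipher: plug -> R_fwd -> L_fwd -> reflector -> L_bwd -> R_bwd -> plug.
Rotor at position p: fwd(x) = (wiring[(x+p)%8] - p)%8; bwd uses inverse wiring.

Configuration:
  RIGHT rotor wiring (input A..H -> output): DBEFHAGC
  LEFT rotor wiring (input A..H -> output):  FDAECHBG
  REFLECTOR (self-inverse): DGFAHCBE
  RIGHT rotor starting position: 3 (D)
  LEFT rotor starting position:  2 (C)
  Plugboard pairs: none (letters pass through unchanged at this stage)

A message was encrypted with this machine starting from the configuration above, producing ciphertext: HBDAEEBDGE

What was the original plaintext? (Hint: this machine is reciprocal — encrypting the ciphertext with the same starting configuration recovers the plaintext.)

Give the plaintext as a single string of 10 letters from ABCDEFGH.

Answer: AAGGDFFFAD

Derivation:
Char 1 ('H'): step: R->4, L=2; H->plug->H->R->B->L->C->refl->F->L'->D->R'->A->plug->A
Char 2 ('B'): step: R->5, L=2; B->plug->B->R->B->L->C->refl->F->L'->D->R'->A->plug->A
Char 3 ('D'): step: R->6, L=2; D->plug->D->R->D->L->F->refl->C->L'->B->R'->G->plug->G
Char 4 ('A'): step: R->7, L=2; A->plug->A->R->D->L->F->refl->C->L'->B->R'->G->plug->G
Char 5 ('E'): step: R->0, L->3 (L advanced); E->plug->E->R->H->L->F->refl->C->L'->F->R'->D->plug->D
Char 6 ('E'): step: R->1, L=3; E->plug->E->R->H->L->F->refl->C->L'->F->R'->F->plug->F
Char 7 ('B'): step: R->2, L=3; B->plug->B->R->D->L->G->refl->B->L'->A->R'->F->plug->F
Char 8 ('D'): step: R->3, L=3; D->plug->D->R->D->L->G->refl->B->L'->A->R'->F->plug->F
Char 9 ('G'): step: R->4, L=3; G->plug->G->R->A->L->B->refl->G->L'->D->R'->A->plug->A
Char 10 ('E'): step: R->5, L=3; E->plug->E->R->E->L->D->refl->A->L'->G->R'->D->plug->D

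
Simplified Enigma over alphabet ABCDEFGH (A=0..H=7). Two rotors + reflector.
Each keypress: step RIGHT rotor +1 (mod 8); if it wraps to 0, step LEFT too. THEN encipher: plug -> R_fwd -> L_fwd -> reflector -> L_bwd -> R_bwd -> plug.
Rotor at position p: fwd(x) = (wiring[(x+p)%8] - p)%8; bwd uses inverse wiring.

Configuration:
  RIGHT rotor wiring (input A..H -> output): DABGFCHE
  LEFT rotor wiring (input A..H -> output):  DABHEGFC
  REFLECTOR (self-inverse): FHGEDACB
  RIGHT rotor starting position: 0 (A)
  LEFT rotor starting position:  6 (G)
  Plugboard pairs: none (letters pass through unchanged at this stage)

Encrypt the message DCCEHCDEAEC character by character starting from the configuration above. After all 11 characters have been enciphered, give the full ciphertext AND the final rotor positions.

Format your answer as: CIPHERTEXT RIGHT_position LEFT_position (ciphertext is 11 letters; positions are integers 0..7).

Char 1 ('D'): step: R->1, L=6; D->plug->D->R->E->L->D->refl->E->L'->B->R'->E->plug->E
Char 2 ('C'): step: R->2, L=6; C->plug->C->R->D->L->C->refl->G->L'->G->R'->H->plug->H
Char 3 ('C'): step: R->3, L=6; C->plug->C->R->H->L->A->refl->F->L'->C->R'->B->plug->B
Char 4 ('E'): step: R->4, L=6; E->plug->E->R->H->L->A->refl->F->L'->C->R'->H->plug->H
Char 5 ('H'): step: R->5, L=6; H->plug->H->R->A->L->H->refl->B->L'->F->R'->A->plug->A
Char 6 ('C'): step: R->6, L=6; C->plug->C->R->F->L->B->refl->H->L'->A->R'->F->plug->F
Char 7 ('D'): step: R->7, L=6; D->plug->D->R->C->L->F->refl->A->L'->H->R'->E->plug->E
Char 8 ('E'): step: R->0, L->7 (L advanced); E->plug->E->R->F->L->F->refl->A->L'->E->R'->H->plug->H
Char 9 ('A'): step: R->1, L=7; A->plug->A->R->H->L->G->refl->C->L'->D->R'->G->plug->G
Char 10 ('E'): step: R->2, L=7; E->plug->E->R->F->L->F->refl->A->L'->E->R'->B->plug->B
Char 11 ('C'): step: R->3, L=7; C->plug->C->R->H->L->G->refl->C->L'->D->R'->A->plug->A
Final: ciphertext=EHBHAFEHGBA, RIGHT=3, LEFT=7

Answer: EHBHAFEHGBA 3 7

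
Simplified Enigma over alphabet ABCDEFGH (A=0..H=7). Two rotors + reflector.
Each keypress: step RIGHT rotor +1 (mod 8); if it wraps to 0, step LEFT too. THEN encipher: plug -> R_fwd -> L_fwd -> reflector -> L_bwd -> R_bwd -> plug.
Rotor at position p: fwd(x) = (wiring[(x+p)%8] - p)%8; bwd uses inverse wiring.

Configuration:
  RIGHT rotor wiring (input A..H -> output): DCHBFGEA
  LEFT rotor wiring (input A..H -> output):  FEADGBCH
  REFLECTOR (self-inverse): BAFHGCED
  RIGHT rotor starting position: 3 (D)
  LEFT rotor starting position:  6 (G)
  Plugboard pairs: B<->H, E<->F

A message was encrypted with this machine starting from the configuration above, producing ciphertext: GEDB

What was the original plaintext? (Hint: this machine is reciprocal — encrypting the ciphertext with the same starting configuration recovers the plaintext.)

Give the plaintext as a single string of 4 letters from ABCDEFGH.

Answer: CHCH

Derivation:
Char 1 ('G'): step: R->4, L=6; G->plug->G->R->D->L->G->refl->E->L'->A->R'->C->plug->C
Char 2 ('E'): step: R->5, L=6; E->plug->F->R->C->L->H->refl->D->L'->H->R'->B->plug->H
Char 3 ('D'): step: R->6, L=6; D->plug->D->R->E->L->C->refl->F->L'->F->R'->C->plug->C
Char 4 ('B'): step: R->7, L=6; B->plug->H->R->F->L->F->refl->C->L'->E->R'->B->plug->H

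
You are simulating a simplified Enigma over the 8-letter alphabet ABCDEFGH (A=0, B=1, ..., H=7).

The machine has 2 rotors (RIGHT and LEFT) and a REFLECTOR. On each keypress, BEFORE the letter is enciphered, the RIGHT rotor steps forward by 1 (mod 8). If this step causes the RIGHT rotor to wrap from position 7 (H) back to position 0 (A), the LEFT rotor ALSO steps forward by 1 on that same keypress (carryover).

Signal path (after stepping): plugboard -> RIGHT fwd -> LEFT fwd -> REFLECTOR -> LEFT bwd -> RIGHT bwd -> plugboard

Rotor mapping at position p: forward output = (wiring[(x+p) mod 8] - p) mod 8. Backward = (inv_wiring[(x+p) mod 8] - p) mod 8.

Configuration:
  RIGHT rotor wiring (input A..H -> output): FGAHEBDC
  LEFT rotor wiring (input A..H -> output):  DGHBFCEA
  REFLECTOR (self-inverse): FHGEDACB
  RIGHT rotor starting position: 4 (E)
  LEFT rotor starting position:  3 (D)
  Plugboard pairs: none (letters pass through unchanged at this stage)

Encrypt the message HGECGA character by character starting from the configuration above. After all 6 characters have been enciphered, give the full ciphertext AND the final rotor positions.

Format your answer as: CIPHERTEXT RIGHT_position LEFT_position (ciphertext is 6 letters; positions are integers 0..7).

Char 1 ('H'): step: R->5, L=3; H->plug->H->R->H->L->E->refl->D->L'->G->R'->B->plug->B
Char 2 ('G'): step: R->6, L=3; G->plug->G->R->G->L->D->refl->E->L'->H->R'->C->plug->C
Char 3 ('E'): step: R->7, L=3; E->plug->E->R->A->L->G->refl->C->L'->B->R'->D->plug->D
Char 4 ('C'): step: R->0, L->4 (L advanced); C->plug->C->R->A->L->B->refl->H->L'->E->R'->E->plug->E
Char 5 ('G'): step: R->1, L=4; G->plug->G->R->B->L->G->refl->C->L'->F->R'->A->plug->A
Char 6 ('A'): step: R->2, L=4; A->plug->A->R->G->L->D->refl->E->L'->D->R'->G->plug->G
Final: ciphertext=BCDEAG, RIGHT=2, LEFT=4

Answer: BCDEAG 2 4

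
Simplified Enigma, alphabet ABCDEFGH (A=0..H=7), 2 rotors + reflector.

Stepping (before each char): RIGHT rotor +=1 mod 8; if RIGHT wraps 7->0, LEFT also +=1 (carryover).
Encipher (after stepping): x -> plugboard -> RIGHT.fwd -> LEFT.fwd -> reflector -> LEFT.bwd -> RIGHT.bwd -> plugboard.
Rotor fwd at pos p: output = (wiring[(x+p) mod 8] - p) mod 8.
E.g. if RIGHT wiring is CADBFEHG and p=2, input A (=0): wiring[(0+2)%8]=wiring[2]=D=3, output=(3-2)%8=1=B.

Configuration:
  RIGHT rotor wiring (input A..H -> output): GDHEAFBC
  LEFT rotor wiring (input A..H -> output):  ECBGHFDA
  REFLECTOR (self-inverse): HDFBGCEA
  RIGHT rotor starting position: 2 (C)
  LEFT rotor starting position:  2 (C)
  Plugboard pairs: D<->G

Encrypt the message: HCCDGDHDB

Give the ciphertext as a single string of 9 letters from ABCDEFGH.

Answer: FBGFBCFBD

Derivation:
Char 1 ('H'): step: R->3, L=2; H->plug->H->R->E->L->B->refl->D->L'->D->R'->F->plug->F
Char 2 ('C'): step: R->4, L=2; C->plug->C->R->F->L->G->refl->E->L'->B->R'->B->plug->B
Char 3 ('C'): step: R->5, L=2; C->plug->C->R->F->L->G->refl->E->L'->B->R'->D->plug->G
Char 4 ('D'): step: R->6, L=2; D->plug->G->R->C->L->F->refl->C->L'->G->R'->F->plug->F
Char 5 ('G'): step: R->7, L=2; G->plug->D->R->A->L->H->refl->A->L'->H->R'->B->plug->B
Char 6 ('D'): step: R->0, L->3 (L advanced); D->plug->G->R->B->L->E->refl->G->L'->H->R'->C->plug->C
Char 7 ('H'): step: R->1, L=3; H->plug->H->R->F->L->B->refl->D->L'->A->R'->F->plug->F
Char 8 ('D'): step: R->2, L=3; D->plug->G->R->E->L->F->refl->C->L'->C->R'->B->plug->B
Char 9 ('B'): step: R->3, L=3; B->plug->B->R->F->L->B->refl->D->L'->A->R'->G->plug->D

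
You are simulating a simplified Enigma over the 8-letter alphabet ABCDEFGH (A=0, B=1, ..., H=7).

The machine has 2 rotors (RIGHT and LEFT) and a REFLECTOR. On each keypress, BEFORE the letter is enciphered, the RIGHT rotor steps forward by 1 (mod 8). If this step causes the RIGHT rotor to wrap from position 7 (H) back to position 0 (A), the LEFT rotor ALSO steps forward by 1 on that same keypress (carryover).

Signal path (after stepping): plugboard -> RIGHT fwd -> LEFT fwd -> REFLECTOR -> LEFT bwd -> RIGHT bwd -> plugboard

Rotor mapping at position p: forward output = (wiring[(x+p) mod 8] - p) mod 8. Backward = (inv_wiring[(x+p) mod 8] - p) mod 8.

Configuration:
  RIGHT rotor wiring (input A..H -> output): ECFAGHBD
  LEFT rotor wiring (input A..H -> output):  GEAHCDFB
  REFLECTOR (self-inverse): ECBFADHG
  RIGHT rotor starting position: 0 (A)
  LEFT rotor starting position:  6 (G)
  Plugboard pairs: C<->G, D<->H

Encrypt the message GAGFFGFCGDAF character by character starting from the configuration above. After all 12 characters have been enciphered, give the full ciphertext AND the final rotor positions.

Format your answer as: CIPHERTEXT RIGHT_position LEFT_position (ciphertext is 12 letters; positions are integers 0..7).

Answer: ADAACFEFAADD 4 7

Derivation:
Char 1 ('G'): step: R->1, L=6; G->plug->C->R->H->L->F->refl->D->L'->B->R'->A->plug->A
Char 2 ('A'): step: R->2, L=6; A->plug->A->R->D->L->G->refl->H->L'->A->R'->H->plug->D
Char 3 ('G'): step: R->3, L=6; G->plug->C->R->E->L->C->refl->B->L'->F->R'->A->plug->A
Char 4 ('F'): step: R->4, L=6; F->plug->F->R->G->L->E->refl->A->L'->C->R'->A->plug->A
Char 5 ('F'): step: R->5, L=6; F->plug->F->R->A->L->H->refl->G->L'->D->R'->G->plug->C
Char 6 ('G'): step: R->6, L=6; G->plug->C->R->G->L->E->refl->A->L'->C->R'->F->plug->F
Char 7 ('F'): step: R->7, L=6; F->plug->F->R->H->L->F->refl->D->L'->B->R'->E->plug->E
Char 8 ('C'): step: R->0, L->7 (L advanced); C->plug->G->R->B->L->H->refl->G->L'->H->R'->F->plug->F
Char 9 ('G'): step: R->1, L=7; G->plug->C->R->H->L->G->refl->H->L'->B->R'->A->plug->A
Char 10 ('D'): step: R->2, L=7; D->plug->H->R->A->L->C->refl->B->L'->D->R'->A->plug->A
Char 11 ('A'): step: R->3, L=7; A->plug->A->R->F->L->D->refl->F->L'->C->R'->H->plug->D
Char 12 ('F'): step: R->4, L=7; F->plug->F->R->G->L->E->refl->A->L'->E->R'->H->plug->D
Final: ciphertext=ADAACFEFAADD, RIGHT=4, LEFT=7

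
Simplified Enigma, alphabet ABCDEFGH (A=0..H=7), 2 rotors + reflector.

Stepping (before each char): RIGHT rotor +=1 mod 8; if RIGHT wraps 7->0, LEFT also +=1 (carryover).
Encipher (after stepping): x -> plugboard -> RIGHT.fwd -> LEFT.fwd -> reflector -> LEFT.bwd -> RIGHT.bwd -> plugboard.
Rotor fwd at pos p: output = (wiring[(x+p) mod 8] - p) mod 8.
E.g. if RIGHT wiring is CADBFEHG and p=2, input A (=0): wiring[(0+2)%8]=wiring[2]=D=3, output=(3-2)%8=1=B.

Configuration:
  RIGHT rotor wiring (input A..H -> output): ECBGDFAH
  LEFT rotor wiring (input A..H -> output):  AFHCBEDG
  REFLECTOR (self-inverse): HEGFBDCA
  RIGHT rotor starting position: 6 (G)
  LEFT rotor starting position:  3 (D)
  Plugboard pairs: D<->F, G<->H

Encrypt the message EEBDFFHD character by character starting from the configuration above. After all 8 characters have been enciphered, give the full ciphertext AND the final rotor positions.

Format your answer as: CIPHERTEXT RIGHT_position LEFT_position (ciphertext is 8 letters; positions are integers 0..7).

Answer: FGHBEACC 6 4

Derivation:
Char 1 ('E'): step: R->7, L=3; E->plug->E->R->H->L->E->refl->B->L'->C->R'->D->plug->F
Char 2 ('E'): step: R->0, L->4 (L advanced); E->plug->E->R->D->L->C->refl->G->L'->H->R'->H->plug->G
Char 3 ('B'): step: R->1, L=4; B->plug->B->R->A->L->F->refl->D->L'->G->R'->G->plug->H
Char 4 ('D'): step: R->2, L=4; D->plug->F->R->F->L->B->refl->E->L'->E->R'->B->plug->B
Char 5 ('F'): step: R->3, L=4; F->plug->D->R->F->L->B->refl->E->L'->E->R'->E->plug->E
Char 6 ('F'): step: R->4, L=4; F->plug->D->R->D->L->C->refl->G->L'->H->R'->A->plug->A
Char 7 ('H'): step: R->5, L=4; H->plug->G->R->B->L->A->refl->H->L'->C->R'->C->plug->C
Char 8 ('D'): step: R->6, L=4; D->plug->F->R->A->L->F->refl->D->L'->G->R'->C->plug->C
Final: ciphertext=FGHBEACC, RIGHT=6, LEFT=4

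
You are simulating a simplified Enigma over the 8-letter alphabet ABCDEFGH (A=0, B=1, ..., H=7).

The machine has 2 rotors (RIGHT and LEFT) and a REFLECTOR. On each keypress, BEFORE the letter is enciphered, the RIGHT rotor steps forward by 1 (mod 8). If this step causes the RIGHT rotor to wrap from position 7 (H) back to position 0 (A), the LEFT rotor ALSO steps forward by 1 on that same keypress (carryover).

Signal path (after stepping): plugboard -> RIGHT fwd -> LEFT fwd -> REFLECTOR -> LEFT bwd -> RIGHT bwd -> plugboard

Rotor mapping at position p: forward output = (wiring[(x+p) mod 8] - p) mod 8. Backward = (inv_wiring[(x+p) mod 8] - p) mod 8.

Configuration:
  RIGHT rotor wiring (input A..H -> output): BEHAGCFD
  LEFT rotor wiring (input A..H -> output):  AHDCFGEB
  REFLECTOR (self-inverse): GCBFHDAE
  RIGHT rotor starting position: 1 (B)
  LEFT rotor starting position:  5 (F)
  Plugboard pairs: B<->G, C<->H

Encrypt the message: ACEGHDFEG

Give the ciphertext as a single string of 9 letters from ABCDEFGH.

Char 1 ('A'): step: R->2, L=5; A->plug->A->R->F->L->G->refl->A->L'->H->R'->G->plug->B
Char 2 ('C'): step: R->3, L=5; C->plug->H->R->E->L->C->refl->B->L'->A->R'->E->plug->E
Char 3 ('E'): step: R->4, L=5; E->plug->E->R->F->L->G->refl->A->L'->H->R'->D->plug->D
Char 4 ('G'): step: R->5, L=5; G->plug->B->R->A->L->B->refl->C->L'->E->R'->D->plug->D
Char 5 ('H'): step: R->6, L=5; H->plug->C->R->D->L->D->refl->F->L'->G->R'->D->plug->D
Char 6 ('D'): step: R->7, L=5; D->plug->D->R->A->L->B->refl->C->L'->E->R'->A->plug->A
Char 7 ('F'): step: R->0, L->6 (L advanced); F->plug->F->R->C->L->C->refl->B->L'->D->R'->H->plug->C
Char 8 ('E'): step: R->1, L=6; E->plug->E->R->B->L->D->refl->F->L'->E->R'->F->plug->F
Char 9 ('G'): step: R->2, L=6; G->plug->B->R->G->L->H->refl->E->L'->F->R'->A->plug->A

Answer: BEDDDACFA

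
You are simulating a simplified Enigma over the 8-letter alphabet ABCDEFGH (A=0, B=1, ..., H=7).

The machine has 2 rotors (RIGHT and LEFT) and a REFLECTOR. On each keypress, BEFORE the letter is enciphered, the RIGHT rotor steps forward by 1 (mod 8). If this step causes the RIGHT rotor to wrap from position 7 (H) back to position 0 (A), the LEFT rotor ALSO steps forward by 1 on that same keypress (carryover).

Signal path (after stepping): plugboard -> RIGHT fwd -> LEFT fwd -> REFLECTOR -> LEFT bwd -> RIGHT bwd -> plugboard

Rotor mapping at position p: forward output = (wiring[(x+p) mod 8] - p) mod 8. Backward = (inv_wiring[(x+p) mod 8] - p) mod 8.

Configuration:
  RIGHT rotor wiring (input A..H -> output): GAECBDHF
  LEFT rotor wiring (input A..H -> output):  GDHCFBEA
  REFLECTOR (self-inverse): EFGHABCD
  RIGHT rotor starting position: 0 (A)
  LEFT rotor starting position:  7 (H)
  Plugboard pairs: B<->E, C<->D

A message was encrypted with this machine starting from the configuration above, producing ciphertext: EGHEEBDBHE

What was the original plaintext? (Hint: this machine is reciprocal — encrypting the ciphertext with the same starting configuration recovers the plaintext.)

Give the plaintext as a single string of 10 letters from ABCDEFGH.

Answer: BCCGBHGCGF

Derivation:
Char 1 ('E'): step: R->1, L=7; E->plug->B->R->D->L->A->refl->E->L'->C->R'->E->plug->B
Char 2 ('G'): step: R->2, L=7; G->plug->G->R->E->L->D->refl->H->L'->B->R'->D->plug->C
Char 3 ('H'): step: R->3, L=7; H->plug->H->R->B->L->H->refl->D->L'->E->R'->D->plug->C
Char 4 ('E'): step: R->4, L=7; E->plug->B->R->H->L->F->refl->B->L'->A->R'->G->plug->G
Char 5 ('E'): step: R->5, L=7; E->plug->B->R->C->L->E->refl->A->L'->D->R'->E->plug->B
Char 6 ('B'): step: R->6, L=7; B->plug->E->R->G->L->C->refl->G->L'->F->R'->H->plug->H
Char 7 ('D'): step: R->7, L=7; D->plug->C->R->B->L->H->refl->D->L'->E->R'->G->plug->G
Char 8 ('B'): step: R->0, L->0 (L advanced); B->plug->E->R->B->L->D->refl->H->L'->C->R'->D->plug->C
Char 9 ('H'): step: R->1, L=0; H->plug->H->R->F->L->B->refl->F->L'->E->R'->G->plug->G
Char 10 ('E'): step: R->2, L=0; E->plug->B->R->A->L->G->refl->C->L'->D->R'->F->plug->F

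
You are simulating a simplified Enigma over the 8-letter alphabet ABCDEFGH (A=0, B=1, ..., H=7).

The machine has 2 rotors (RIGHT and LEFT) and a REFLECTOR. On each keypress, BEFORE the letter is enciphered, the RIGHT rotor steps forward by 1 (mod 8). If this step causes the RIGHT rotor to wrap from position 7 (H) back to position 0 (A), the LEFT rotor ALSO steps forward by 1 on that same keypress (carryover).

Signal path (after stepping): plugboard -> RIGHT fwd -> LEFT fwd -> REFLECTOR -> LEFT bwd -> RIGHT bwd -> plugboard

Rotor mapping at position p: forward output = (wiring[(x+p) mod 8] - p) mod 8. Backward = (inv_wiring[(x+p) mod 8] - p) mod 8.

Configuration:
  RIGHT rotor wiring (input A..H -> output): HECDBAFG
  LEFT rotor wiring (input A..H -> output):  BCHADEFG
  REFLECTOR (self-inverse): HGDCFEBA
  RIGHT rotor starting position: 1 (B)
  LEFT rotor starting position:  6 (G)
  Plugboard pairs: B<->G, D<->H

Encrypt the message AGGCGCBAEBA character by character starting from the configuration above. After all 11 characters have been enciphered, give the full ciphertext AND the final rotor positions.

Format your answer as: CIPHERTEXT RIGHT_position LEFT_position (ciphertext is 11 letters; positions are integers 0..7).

Char 1 ('A'): step: R->2, L=6; A->plug->A->R->A->L->H->refl->A->L'->B->R'->B->plug->G
Char 2 ('G'): step: R->3, L=6; G->plug->B->R->G->L->F->refl->E->L'->D->R'->E->plug->E
Char 3 ('G'): step: R->4, L=6; G->plug->B->R->E->L->B->refl->G->L'->H->R'->H->plug->D
Char 4 ('C'): step: R->5, L=6; C->plug->C->R->B->L->A->refl->H->L'->A->R'->B->plug->G
Char 5 ('G'): step: R->6, L=6; G->plug->B->R->A->L->H->refl->A->L'->B->R'->C->plug->C
Char 6 ('C'): step: R->7, L=6; C->plug->C->R->F->L->C->refl->D->L'->C->R'->F->plug->F
Char 7 ('B'): step: R->0, L->7 (L advanced); B->plug->G->R->F->L->E->refl->F->L'->G->R'->H->plug->D
Char 8 ('A'): step: R->1, L=7; A->plug->A->R->D->L->A->refl->H->L'->A->R'->D->plug->H
Char 9 ('E'): step: R->2, L=7; E->plug->E->R->D->L->A->refl->H->L'->A->R'->A->plug->A
Char 10 ('B'): step: R->3, L=7; B->plug->G->R->B->L->C->refl->D->L'->C->R'->D->plug->H
Char 11 ('A'): step: R->4, L=7; A->plug->A->R->F->L->E->refl->F->L'->G->R'->G->plug->B
Final: ciphertext=GEDGCFDHAHB, RIGHT=4, LEFT=7

Answer: GEDGCFDHAHB 4 7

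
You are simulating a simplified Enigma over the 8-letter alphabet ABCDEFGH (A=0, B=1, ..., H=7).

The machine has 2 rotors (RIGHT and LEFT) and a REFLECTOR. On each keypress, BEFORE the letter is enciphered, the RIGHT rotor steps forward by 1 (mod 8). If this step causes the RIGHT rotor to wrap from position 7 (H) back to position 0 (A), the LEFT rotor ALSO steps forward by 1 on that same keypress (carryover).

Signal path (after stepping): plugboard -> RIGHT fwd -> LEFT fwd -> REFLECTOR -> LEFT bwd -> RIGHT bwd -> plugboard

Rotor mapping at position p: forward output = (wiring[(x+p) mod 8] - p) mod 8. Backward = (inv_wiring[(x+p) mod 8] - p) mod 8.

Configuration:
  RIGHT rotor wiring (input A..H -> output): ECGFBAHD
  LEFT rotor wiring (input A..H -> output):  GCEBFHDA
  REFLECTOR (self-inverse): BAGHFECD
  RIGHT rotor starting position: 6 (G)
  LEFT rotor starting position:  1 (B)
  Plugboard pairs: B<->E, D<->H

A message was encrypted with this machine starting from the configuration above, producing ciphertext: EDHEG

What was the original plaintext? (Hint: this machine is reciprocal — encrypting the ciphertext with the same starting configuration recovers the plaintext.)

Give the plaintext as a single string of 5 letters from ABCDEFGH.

Answer: ACEHH

Derivation:
Char 1 ('E'): step: R->7, L=1; E->plug->B->R->F->L->C->refl->G->L'->E->R'->A->plug->A
Char 2 ('D'): step: R->0, L->2 (L advanced); D->plug->H->R->D->L->F->refl->E->L'->G->R'->C->plug->C
Char 3 ('H'): step: R->1, L=2; H->plug->D->R->A->L->C->refl->G->L'->F->R'->B->plug->E
Char 4 ('E'): step: R->2, L=2; E->plug->B->R->D->L->F->refl->E->L'->G->R'->D->plug->H
Char 5 ('G'): step: R->3, L=2; G->plug->G->R->H->L->A->refl->B->L'->E->R'->D->plug->H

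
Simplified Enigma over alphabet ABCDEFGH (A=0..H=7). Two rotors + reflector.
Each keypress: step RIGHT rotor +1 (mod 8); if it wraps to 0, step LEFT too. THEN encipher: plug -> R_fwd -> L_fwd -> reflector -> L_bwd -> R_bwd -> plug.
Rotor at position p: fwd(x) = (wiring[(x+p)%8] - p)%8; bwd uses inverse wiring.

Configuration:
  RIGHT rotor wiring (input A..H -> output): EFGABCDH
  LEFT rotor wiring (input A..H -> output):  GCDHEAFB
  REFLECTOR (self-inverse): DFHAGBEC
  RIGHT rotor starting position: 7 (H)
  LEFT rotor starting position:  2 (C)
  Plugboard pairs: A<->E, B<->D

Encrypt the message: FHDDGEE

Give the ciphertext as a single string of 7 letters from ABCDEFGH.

Answer: AGHHFBB

Derivation:
Char 1 ('F'): step: R->0, L->3 (L advanced); F->plug->F->R->C->L->F->refl->B->L'->B->R'->E->plug->A
Char 2 ('H'): step: R->1, L=3; H->plug->H->R->D->L->C->refl->H->L'->G->R'->G->plug->G
Char 3 ('D'): step: R->2, L=3; D->plug->B->R->G->L->H->refl->C->L'->D->R'->H->plug->H
Char 4 ('D'): step: R->3, L=3; D->plug->B->R->G->L->H->refl->C->L'->D->R'->H->plug->H
Char 5 ('G'): step: R->4, L=3; G->plug->G->R->C->L->F->refl->B->L'->B->R'->F->plug->F
Char 6 ('E'): step: R->5, L=3; E->plug->A->R->F->L->D->refl->A->L'->H->R'->D->plug->B
Char 7 ('E'): step: R->6, L=3; E->plug->A->R->F->L->D->refl->A->L'->H->R'->D->plug->B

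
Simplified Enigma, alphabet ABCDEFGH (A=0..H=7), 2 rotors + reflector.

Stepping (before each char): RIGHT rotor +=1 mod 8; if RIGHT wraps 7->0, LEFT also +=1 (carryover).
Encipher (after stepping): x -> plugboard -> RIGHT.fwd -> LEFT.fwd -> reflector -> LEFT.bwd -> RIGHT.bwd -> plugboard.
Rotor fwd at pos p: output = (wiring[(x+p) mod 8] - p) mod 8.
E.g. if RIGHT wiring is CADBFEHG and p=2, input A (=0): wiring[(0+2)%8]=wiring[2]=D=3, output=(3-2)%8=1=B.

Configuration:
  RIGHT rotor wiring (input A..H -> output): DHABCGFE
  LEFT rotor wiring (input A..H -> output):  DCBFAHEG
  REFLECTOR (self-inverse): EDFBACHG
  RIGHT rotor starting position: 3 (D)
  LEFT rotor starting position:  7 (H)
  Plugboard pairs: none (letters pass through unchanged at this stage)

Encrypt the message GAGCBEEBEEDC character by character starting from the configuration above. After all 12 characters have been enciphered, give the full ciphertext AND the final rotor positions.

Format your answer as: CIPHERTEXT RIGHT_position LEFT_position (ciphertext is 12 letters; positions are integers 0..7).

Char 1 ('G'): step: R->4, L=7; G->plug->G->R->E->L->G->refl->H->L'->A->R'->D->plug->D
Char 2 ('A'): step: R->5, L=7; A->plug->A->R->B->L->E->refl->A->L'->G->R'->D->plug->D
Char 3 ('G'): step: R->6, L=7; G->plug->G->R->E->L->G->refl->H->L'->A->R'->H->plug->H
Char 4 ('C'): step: R->7, L=7; C->plug->C->R->A->L->H->refl->G->L'->E->R'->B->plug->B
Char 5 ('B'): step: R->0, L->0 (L advanced); B->plug->B->R->H->L->G->refl->H->L'->F->R'->G->plug->G
Char 6 ('E'): step: R->1, L=0; E->plug->E->R->F->L->H->refl->G->L'->H->R'->B->plug->B
Char 7 ('E'): step: R->2, L=0; E->plug->E->R->D->L->F->refl->C->L'->B->R'->G->plug->G
Char 8 ('B'): step: R->3, L=0; B->plug->B->R->H->L->G->refl->H->L'->F->R'->H->plug->H
Char 9 ('E'): step: R->4, L=0; E->plug->E->R->H->L->G->refl->H->L'->F->R'->H->plug->H
Char 10 ('E'): step: R->5, L=0; E->plug->E->R->C->L->B->refl->D->L'->A->R'->B->plug->B
Char 11 ('D'): step: R->6, L=0; D->plug->D->R->B->L->C->refl->F->L'->D->R'->F->plug->F
Char 12 ('C'): step: R->7, L=0; C->plug->C->R->A->L->D->refl->B->L'->C->R'->E->plug->E
Final: ciphertext=DDHBGBGHHBFE, RIGHT=7, LEFT=0

Answer: DDHBGBGHHBFE 7 0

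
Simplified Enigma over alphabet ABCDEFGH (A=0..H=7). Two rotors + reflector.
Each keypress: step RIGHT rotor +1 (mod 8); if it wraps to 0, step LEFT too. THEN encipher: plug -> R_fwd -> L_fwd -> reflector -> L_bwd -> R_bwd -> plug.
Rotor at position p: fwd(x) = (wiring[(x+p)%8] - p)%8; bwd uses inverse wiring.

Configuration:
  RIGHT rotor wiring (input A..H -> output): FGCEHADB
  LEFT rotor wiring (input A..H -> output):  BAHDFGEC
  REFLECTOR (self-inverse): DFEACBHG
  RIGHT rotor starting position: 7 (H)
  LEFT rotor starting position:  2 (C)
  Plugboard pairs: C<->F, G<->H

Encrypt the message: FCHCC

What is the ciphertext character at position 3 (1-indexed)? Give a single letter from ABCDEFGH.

Char 1 ('F'): step: R->0, L->3 (L advanced); F->plug->C->R->C->L->D->refl->A->L'->A->R'->F->plug->C
Char 2 ('C'): step: R->1, L=3; C->plug->F->R->C->L->D->refl->A->L'->A->R'->G->plug->H
Char 3 ('H'): step: R->2, L=3; H->plug->G->R->D->L->B->refl->F->L'->G->R'->D->plug->D

D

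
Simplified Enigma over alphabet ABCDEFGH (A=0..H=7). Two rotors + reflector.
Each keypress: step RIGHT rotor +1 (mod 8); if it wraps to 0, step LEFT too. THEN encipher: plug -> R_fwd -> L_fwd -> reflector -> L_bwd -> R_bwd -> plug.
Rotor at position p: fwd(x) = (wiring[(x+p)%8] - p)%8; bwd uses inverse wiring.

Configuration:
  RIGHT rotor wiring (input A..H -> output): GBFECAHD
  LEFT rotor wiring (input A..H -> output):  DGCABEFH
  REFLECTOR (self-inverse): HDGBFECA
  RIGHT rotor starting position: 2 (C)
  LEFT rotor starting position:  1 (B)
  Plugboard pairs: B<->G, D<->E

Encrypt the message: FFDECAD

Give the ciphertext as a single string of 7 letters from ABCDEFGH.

Answer: HHEHFEH

Derivation:
Char 1 ('F'): step: R->3, L=1; F->plug->F->R->D->L->A->refl->H->L'->C->R'->H->plug->H
Char 2 ('F'): step: R->4, L=1; F->plug->F->R->F->L->E->refl->F->L'->A->R'->H->plug->H
Char 3 ('D'): step: R->5, L=1; D->plug->E->R->E->L->D->refl->B->L'->B->R'->D->plug->E
Char 4 ('E'): step: R->6, L=1; E->plug->D->R->D->L->A->refl->H->L'->C->R'->H->plug->H
Char 5 ('C'): step: R->7, L=1; C->plug->C->R->C->L->H->refl->A->L'->D->R'->F->plug->F
Char 6 ('A'): step: R->0, L->2 (L advanced); A->plug->A->R->G->L->B->refl->D->L'->E->R'->D->plug->E
Char 7 ('D'): step: R->1, L=2; D->plug->E->R->H->L->E->refl->F->L'->F->R'->H->plug->H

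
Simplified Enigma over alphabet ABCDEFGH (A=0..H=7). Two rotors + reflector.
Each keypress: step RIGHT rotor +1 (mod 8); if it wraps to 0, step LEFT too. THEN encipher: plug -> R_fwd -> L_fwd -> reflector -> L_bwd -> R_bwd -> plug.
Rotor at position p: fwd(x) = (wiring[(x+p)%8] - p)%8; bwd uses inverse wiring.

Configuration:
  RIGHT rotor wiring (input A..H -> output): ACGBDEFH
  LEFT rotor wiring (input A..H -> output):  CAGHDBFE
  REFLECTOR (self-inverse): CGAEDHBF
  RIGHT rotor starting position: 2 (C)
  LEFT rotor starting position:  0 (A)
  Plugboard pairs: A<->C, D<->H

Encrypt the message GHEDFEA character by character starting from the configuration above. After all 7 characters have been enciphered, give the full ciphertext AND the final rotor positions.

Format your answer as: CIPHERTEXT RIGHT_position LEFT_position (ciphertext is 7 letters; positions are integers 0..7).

Answer: EFAFHFC 1 1

Derivation:
Char 1 ('G'): step: R->3, L=0; G->plug->G->R->H->L->E->refl->D->L'->E->R'->E->plug->E
Char 2 ('H'): step: R->4, L=0; H->plug->D->R->D->L->H->refl->F->L'->G->R'->F->plug->F
Char 3 ('E'): step: R->5, L=0; E->plug->E->R->F->L->B->refl->G->L'->C->R'->C->plug->A
Char 4 ('D'): step: R->6, L=0; D->plug->H->R->G->L->F->refl->H->L'->D->R'->F->plug->F
Char 5 ('F'): step: R->7, L=0; F->plug->F->R->E->L->D->refl->E->L'->H->R'->D->plug->H
Char 6 ('E'): step: R->0, L->1 (L advanced); E->plug->E->R->D->L->C->refl->A->L'->E->R'->F->plug->F
Char 7 ('A'): step: R->1, L=1; A->plug->C->R->A->L->H->refl->F->L'->B->R'->A->plug->C
Final: ciphertext=EFAFHFC, RIGHT=1, LEFT=1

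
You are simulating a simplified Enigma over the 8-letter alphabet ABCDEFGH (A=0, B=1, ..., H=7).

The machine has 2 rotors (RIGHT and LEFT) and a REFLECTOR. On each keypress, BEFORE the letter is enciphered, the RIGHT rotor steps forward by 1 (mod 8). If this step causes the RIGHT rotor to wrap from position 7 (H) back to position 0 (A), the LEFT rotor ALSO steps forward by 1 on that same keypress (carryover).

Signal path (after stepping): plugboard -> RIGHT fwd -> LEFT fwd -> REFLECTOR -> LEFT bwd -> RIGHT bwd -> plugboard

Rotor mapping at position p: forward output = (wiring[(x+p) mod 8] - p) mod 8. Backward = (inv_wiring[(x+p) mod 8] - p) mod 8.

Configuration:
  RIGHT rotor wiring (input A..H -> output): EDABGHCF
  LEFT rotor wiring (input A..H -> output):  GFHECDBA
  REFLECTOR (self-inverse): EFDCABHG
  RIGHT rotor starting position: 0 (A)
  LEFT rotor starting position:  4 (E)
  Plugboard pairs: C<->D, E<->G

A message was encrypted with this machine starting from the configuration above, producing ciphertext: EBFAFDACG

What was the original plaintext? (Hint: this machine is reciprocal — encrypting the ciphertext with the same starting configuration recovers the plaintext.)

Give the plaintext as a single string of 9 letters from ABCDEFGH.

Char 1 ('E'): step: R->1, L=4; E->plug->G->R->E->L->C->refl->D->L'->G->R'->E->plug->G
Char 2 ('B'): step: R->2, L=4; B->plug->B->R->H->L->A->refl->E->L'->D->R'->F->plug->F
Char 3 ('F'): step: R->3, L=4; F->plug->F->R->B->L->H->refl->G->L'->A->R'->G->plug->E
Char 4 ('A'): step: R->4, L=4; A->plug->A->R->C->L->F->refl->B->L'->F->R'->H->plug->H
Char 5 ('F'): step: R->5, L=4; F->plug->F->R->D->L->E->refl->A->L'->H->R'->D->plug->C
Char 6 ('D'): step: R->6, L=4; D->plug->C->R->G->L->D->refl->C->L'->E->R'->A->plug->A
Char 7 ('A'): step: R->7, L=4; A->plug->A->R->G->L->D->refl->C->L'->E->R'->C->plug->D
Char 8 ('C'): step: R->0, L->5 (L advanced); C->plug->D->R->B->L->E->refl->A->L'->E->R'->A->plug->A
Char 9 ('G'): step: R->1, L=5; G->plug->E->R->G->L->H->refl->G->L'->A->R'->C->plug->D

Answer: GFEHCADAD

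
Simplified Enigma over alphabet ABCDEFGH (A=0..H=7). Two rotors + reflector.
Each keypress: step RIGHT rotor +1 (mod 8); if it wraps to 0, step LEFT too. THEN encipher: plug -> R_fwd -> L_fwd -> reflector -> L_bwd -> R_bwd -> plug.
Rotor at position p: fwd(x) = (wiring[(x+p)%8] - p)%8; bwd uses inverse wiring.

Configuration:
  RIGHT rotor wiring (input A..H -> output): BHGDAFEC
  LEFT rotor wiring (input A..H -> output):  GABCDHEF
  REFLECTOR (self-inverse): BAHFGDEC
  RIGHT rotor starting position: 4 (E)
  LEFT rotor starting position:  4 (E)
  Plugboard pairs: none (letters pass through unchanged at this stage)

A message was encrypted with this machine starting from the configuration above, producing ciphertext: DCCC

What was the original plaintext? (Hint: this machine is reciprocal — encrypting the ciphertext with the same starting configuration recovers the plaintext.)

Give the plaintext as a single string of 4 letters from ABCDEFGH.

Answer: AGEG

Derivation:
Char 1 ('D'): step: R->5, L=4; D->plug->D->R->E->L->C->refl->H->L'->A->R'->A->plug->A
Char 2 ('C'): step: R->6, L=4; C->plug->C->R->D->L->B->refl->A->L'->C->R'->G->plug->G
Char 3 ('C'): step: R->7, L=4; C->plug->C->R->A->L->H->refl->C->L'->E->R'->E->plug->E
Char 4 ('C'): step: R->0, L->5 (L advanced); C->plug->C->R->G->L->F->refl->D->L'->E->R'->G->plug->G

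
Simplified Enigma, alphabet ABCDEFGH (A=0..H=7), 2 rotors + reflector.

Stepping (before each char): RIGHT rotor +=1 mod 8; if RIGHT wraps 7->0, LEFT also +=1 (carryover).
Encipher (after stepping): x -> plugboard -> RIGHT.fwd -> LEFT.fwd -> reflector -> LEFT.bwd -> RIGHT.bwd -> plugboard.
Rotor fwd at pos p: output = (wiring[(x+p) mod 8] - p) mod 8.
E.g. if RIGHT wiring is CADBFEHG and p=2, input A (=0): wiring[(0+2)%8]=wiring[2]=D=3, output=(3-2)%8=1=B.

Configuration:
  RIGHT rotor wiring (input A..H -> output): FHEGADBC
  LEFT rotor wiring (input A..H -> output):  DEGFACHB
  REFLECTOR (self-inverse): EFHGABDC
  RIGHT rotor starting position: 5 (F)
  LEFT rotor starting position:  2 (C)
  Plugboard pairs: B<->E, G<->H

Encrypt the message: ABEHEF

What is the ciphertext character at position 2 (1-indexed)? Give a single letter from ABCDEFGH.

Char 1 ('A'): step: R->6, L=2; A->plug->A->R->D->L->A->refl->E->L'->A->R'->F->plug->F
Char 2 ('B'): step: R->7, L=2; B->plug->E->R->H->L->C->refl->H->L'->F->R'->D->plug->D

D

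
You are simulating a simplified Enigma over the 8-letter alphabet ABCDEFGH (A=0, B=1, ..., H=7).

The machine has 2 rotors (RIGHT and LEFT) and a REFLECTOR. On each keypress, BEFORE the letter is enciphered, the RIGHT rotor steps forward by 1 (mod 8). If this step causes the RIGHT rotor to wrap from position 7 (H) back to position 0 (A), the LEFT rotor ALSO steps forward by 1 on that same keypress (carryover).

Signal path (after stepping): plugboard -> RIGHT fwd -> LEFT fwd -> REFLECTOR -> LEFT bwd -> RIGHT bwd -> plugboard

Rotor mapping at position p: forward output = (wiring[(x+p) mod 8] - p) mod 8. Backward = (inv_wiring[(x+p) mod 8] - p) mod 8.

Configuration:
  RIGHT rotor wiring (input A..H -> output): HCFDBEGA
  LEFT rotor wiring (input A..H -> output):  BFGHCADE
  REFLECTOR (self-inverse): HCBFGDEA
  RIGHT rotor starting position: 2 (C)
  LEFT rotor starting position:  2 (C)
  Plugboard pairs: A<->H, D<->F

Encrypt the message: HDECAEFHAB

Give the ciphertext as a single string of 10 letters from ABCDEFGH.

Answer: FCAEHFDBGH

Derivation:
Char 1 ('H'): step: R->3, L=2; H->plug->A->R->A->L->E->refl->G->L'->D->R'->D->plug->F
Char 2 ('D'): step: R->4, L=2; D->plug->F->R->G->L->H->refl->A->L'->C->R'->C->plug->C
Char 3 ('E'): step: R->5, L=2; E->plug->E->R->F->L->C->refl->B->L'->E->R'->H->plug->A
Char 4 ('C'): step: R->6, L=2; C->plug->C->R->B->L->F->refl->D->L'->H->R'->E->plug->E
Char 5 ('A'): step: R->7, L=2; A->plug->H->R->H->L->D->refl->F->L'->B->R'->A->plug->H
Char 6 ('E'): step: R->0, L->3 (L advanced); E->plug->E->R->B->L->H->refl->A->L'->D->R'->D->plug->F
Char 7 ('F'): step: R->1, L=3; F->plug->D->R->A->L->E->refl->G->L'->F->R'->F->plug->D
Char 8 ('H'): step: R->2, L=3; H->plug->A->R->D->L->A->refl->H->L'->B->R'->B->plug->B
Char 9 ('A'): step: R->3, L=3; A->plug->H->R->C->L->F->refl->D->L'->H->R'->G->plug->G
Char 10 ('B'): step: R->4, L=3; B->plug->B->R->A->L->E->refl->G->L'->F->R'->A->plug->H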